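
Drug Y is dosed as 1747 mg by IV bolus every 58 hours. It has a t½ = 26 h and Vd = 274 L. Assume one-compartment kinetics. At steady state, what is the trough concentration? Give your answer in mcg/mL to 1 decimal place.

k = ln2/t½ = ln2/26 ≈ 0.026660 h⁻¹; fraction remaining f = e^(−kτ) = e^(−0.026660×58) ≈ 0.2130.
Single-dose peak C₀ = D/Vd = 1747/274 ≈ 6.376 mcg/mL.
Steady-state trough Cmin,ss = C₀·f/(1−f) ≈ 6.376 × 0.2130/0.7870 ≈ 1.726 mcg/mL.

1.7 mcg/mL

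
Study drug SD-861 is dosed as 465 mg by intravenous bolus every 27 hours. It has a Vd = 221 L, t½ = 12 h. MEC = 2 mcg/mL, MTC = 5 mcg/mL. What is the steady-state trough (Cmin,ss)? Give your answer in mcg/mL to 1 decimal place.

τ/t½ = 27/12 ≈ 2.25, so fraction remaining f = (1/2)^(27/12) ≈ 0.2102.
Each bolus raises the concentration by D/Vd = 465/221 ≈ 2.104 mcg/mL.
Steady-state trough Cmin,ss = C₀·f/(1−f) ≈ 2.104 × 0.2102/0.7898 ≈ 0.560 mcg/mL.
Trough 0.6 mcg/mL vs MEC 2 mcg/mL: subtherapeutic.

0.6 mcg/mL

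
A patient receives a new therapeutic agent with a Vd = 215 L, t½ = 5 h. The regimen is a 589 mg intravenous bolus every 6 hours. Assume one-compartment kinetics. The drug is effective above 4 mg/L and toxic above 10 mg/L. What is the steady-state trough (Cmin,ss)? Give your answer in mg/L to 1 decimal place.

2.1 mg/L

k = ln2/t½ = ln2/5 ≈ 0.138629 h⁻¹; fraction remaining f = e^(−kτ) = e^(−0.138629×6) ≈ 0.4353.
At steady state, accumulation factor R = 1/(1 − e^(−kτ)) ≈ 1.7709.
Single-dose peak C₀ = D/Vd = 589/215 ≈ 2.740 mg/L.
Steady-state peak Cmax,ss = C₀·R ≈ 2.740 × 1.7709 ≈ 4.852 mg/L.
Steady-state trough Cmin,ss = Cmax,ss·f ≈ 4.852 × 0.4353 ≈ 2.112 mg/L.
Trough 2.1 mg/L vs MEC 4 mg/L: subtherapeutic.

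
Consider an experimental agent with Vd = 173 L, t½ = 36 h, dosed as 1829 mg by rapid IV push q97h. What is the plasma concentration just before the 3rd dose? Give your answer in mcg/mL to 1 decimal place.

1.9 mcg/mL

f = (1/2)^(τ/t½) = (1/2)^(97/36) ≈ 0.1545.
C₀ = D/Vd = 1829/173 ≈ 10.572 mcg/mL.
Before the 3rd dose, 2 doses have been given. Superposition: Cmin = C₀·(f + f²).
≈ 10.572 × (0.1545 + 0.0239) ≈ 10.572 × 0.1784 ≈ 1.886 mcg/mL.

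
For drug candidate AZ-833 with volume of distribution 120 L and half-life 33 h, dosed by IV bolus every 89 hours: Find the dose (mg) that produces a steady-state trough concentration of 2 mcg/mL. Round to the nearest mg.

τ/t½ = 89/33 ≈ 2.697, so f = (1/2)^(89/33) ≈ 0.154217.
Cmin,ss = (D/Vd)·f/(1−f), so D = Cmin,ss·Vd·(1−f)/f.
D = 2 × 120 × (1−f)/f ≈ 2 × 120 × 5.48437 ≈ 1316.25 mg.

1316 mg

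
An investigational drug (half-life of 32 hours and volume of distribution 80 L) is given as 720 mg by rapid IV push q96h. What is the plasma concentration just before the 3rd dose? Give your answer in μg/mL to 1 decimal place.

f = (1/2)^(τ/t½) = (1/2)^(96/32) ≈ 0.1250.
C₀ = D/Vd = 720/80 ≈ 9.000 μg/mL.
Before the 3rd dose, 2 doses have been given. Superposition: Cmin = C₀·(f + f²).
≈ 9.000 × (0.1250 + 0.0156) ≈ 9.000 × 0.1406 ≈ 1.265 μg/mL.

1.3 μg/mL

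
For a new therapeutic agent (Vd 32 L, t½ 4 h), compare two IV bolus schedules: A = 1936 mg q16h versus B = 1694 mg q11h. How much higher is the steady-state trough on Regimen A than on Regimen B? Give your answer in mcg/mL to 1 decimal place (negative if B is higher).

-5.2 mcg/mL

Regimen A: f = (1/2)^(16/4) ≈ 0.0625; Cmin,ss = (1936/32)·f/(1−f) ≈ 4.033 mcg/mL.
Regimen B: f = (1/2)^(11/4) ≈ 0.1487; Cmin,ss = (1694/32)·f/(1−f) ≈ 9.247 mcg/mL.
Difference ≈ 4.033 − 9.247 ≈ -5.214 mcg/mL.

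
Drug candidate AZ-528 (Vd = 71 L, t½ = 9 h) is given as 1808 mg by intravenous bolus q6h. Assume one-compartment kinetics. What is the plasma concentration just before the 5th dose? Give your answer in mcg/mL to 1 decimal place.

f = (1/2)^(τ/t½) = (1/2)^(6/9) ≈ 0.6300.
C₀ = D/Vd = 1808/71 ≈ 25.465 mcg/mL.
Before the 5th dose, 4 doses have been given. Superposition: Cmin = C₀·(f + f² + … + f^4).
≈ 25.465 × (0.6300 + 0.3969 + 0.2500 + 0.1575) ≈ 25.465 × 1.4344 ≈ 36.527 mcg/mL.

36.5 mcg/mL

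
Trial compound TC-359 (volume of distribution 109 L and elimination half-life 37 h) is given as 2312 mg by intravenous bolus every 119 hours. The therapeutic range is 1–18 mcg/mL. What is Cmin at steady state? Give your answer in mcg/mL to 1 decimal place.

Over one 119-h interval, 119/37 ≈ 3.2162 half-lives elapse, leaving f ≈ 0.1076 of each dose.
Single-dose peak C₀ = D/Vd = 2312/109 ≈ 21.211 mcg/mL.
Steady-state trough Cmin,ss = C₀·f/(1−f) ≈ 21.211 × 0.1076/0.8924 ≈ 2.557 mcg/mL.
Trough 2.6 mcg/mL vs MEC 1 mcg/mL: adequate.

2.6 mcg/mL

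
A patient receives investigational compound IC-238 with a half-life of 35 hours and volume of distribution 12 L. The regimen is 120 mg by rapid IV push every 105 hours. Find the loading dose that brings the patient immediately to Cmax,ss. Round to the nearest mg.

137 mg

f = (1/2)^(105/35) ≈ 0.125000; accumulation ratio R = 1/(1−f) ≈ 1.14286.
Loading dose to hit Cmax,ss on first dose: D_load = D_maint·R ≈ 120 × 1.14286 ≈ 137.14 mg.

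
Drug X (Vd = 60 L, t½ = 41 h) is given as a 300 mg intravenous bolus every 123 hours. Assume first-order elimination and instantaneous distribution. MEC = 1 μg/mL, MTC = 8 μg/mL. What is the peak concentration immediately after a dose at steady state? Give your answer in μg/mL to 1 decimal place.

5.7 μg/mL

The dosing interval is 3 half-lives, so f = 2^(−3) = 0.125.
At steady state, R = 1/(1 − 0.125) = 8/7.
Single-dose peak C₀ = D/Vd = 300/60 = 5 μg/mL.
Steady-state peak Cmax,ss = C₀·R = 5 × 8/7 ≈ 5.714 μg/mL.
Peak 5.7 μg/mL vs MTC 8 μg/mL: below toxic threshold.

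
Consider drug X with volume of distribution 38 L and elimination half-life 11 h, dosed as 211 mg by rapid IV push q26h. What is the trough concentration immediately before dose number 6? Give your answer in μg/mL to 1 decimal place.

f = (1/2)^(τ/t½) = (1/2)^(26/11) ≈ 0.1943.
C₀ = D/Vd = 211/38 ≈ 5.553 μg/mL.
Before the 6th dose, 5 doses have been given. Superposition: Cmin = C₀·(f + f² + … + f^5).
≈ 5.553 × (0.1943 + 0.0378 + 0.0073 + 0.0014 + 0.0003) ≈ 5.553 × 0.2411 ≈ 1.339 μg/mL.

1.3 μg/mL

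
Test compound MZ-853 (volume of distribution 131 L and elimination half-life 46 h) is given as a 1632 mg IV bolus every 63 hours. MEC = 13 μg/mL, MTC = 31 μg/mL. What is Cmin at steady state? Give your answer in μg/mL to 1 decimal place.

7.9 μg/mL

τ/t½ = 63/46 ≈ 1.3696, so fraction remaining f = (1/2)^(63/46) ≈ 0.3870.
Single-dose peak C₀ = D/Vd = 1632/131 ≈ 12.458 μg/mL.
Steady-state trough Cmin,ss = C₀·f/(1−f) ≈ 12.458 × 0.3870/0.6130 ≈ 7.865 μg/mL.
Trough 7.9 μg/mL vs MEC 13 μg/mL: subtherapeutic.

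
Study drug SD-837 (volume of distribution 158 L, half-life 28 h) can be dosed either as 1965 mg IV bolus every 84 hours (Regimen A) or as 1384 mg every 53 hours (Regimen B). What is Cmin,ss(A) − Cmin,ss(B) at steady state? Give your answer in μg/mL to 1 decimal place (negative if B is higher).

-1.5 μg/mL

Regimen A: f = (1/2)^(84/28) ≈ 0.1250; Cmin,ss = (1965/158)·f/(1−f) ≈ 1.777 μg/mL.
Regimen B: f = (1/2)^(53/28) ≈ 0.2693; Cmin,ss = (1384/158)·f/(1−f) ≈ 3.228 μg/mL.
Difference ≈ 1.777 − 3.228 ≈ -1.451 μg/mL.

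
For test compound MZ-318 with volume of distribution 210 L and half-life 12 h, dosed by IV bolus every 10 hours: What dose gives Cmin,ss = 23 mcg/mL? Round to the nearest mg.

3776 mg

τ/t½ = 10/12 ≈ 0.83333, so f = (1/2)^(10/12) ≈ 0.561231.
Cmin,ss = (D/Vd)·f/(1−f), so D = Cmin,ss·Vd·(1−f)/f.
D = 23 × 210 × (1−f)/f ≈ 23 × 210 × 0.78180 ≈ 3776.09 mg.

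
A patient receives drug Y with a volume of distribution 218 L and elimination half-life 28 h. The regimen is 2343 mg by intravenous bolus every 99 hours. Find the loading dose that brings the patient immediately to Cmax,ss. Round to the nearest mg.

2564 mg

f = (1/2)^(99/28) ≈ 0.086227; accumulation ratio R = 1/(1−f) ≈ 1.09436.
Loading dose to hit Cmax,ss on first dose: D_load = D_maint·R ≈ 2343 × 1.09436 ≈ 2564.09 mg.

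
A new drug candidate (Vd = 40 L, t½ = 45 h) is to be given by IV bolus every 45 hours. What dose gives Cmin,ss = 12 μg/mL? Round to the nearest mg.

τ/t½ = 45/45 ≈ 1, so f = (1/2)^(45/45) ≈ 0.500000.
Cmin,ss = (D/Vd)·f/(1−f), so D = Cmin,ss·Vd·(1−f)/f.
D = 12 × 40 × (1−f)/f ≈ 12 × 40 × 1.00000 ≈ 480.00 mg.

480 mg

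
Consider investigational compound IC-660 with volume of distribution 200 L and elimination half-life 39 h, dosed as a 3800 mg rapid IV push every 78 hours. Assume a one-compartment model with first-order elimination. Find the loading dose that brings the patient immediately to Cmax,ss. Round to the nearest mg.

f = (1/2)^(78/39) ≈ 0.250000; accumulation ratio R = 1/(1−f) ≈ 1.33333.
Loading dose to hit Cmax,ss on first dose: D_load = D_maint·R ≈ 3800 × 1.33333 ≈ 5066.65 mg.

5067 mg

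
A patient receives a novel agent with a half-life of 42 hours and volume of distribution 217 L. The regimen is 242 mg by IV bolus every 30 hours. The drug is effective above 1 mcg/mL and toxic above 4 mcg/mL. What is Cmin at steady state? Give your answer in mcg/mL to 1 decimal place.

τ/t½ = 30/42 ≈ 0.71429, so fraction remaining f = (1/2)^(30/42) ≈ 0.6095.
Single-dose peak C₀ = D/Vd = 242/217 ≈ 1.115 mcg/mL.
Steady-state trough Cmin,ss = C₀·f/(1−f) ≈ 1.115 × 0.6095/0.3905 ≈ 1.740 mcg/mL.
Trough 1.7 mcg/mL vs MEC 1 mcg/mL: adequate.

1.7 mcg/mL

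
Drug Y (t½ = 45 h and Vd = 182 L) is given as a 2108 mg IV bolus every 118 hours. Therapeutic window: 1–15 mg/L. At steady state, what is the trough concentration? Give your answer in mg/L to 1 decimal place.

k = ln2/t½ = ln2/45 ≈ 0.015403 h⁻¹; fraction remaining f = e^(−kτ) = e^(−0.015403×118) ≈ 0.1624.
Each bolus raises the concentration by D/Vd = 2108/182 ≈ 11.582 mg/L.
Steady-state trough Cmin,ss = C₀·f/(1−f) ≈ 11.582 × 0.1624/0.8376 ≈ 2.246 mg/L.
Trough 2.2 mg/L vs MEC 1 mg/L: adequate.

2.2 mg/L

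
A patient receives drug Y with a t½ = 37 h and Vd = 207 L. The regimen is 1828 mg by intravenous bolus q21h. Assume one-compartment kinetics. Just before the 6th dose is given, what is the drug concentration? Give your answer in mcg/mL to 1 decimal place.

f = (1/2)^(τ/t½) = (1/2)^(21/37) ≈ 0.6748.
C₀ = D/Vd = 1828/207 ≈ 8.831 mcg/mL.
Before the 6th dose, 5 doses have been given. Superposition: Cmin = C₀·(f + f² + … + f^5).
≈ 8.831 × (0.6748 + 0.4554 + 0.3073 + 0.2073 + 0.1399) ≈ 8.831 × 1.7847 ≈ 15.761 mcg/mL.

15.8 mcg/mL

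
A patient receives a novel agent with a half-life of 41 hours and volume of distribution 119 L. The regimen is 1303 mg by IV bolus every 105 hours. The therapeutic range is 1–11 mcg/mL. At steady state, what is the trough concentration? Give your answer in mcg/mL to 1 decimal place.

Over one 105-h interval, 105/41 ≈ 2.561 half-lives elapse, leaving f ≈ 0.1695 of each dose.
At steady state, accumulation factor R = 1/(1 − e^(−kτ)) ≈ 1.2041.
Each bolus raises the concentration by D/Vd = 1303/119 ≈ 10.950 mcg/mL.
Steady-state peak Cmax,ss = C₀·R ≈ 10.950 × 1.2041 ≈ 13.185 mcg/mL.
One interval later, Cmin,ss = Cmax,ss·e^(−kτ) ≈ 13.185 × 0.1695 ≈ 2.235 mcg/mL.
Trough 2.2 mcg/mL vs MEC 1 mcg/mL: adequate.

2.2 mcg/mL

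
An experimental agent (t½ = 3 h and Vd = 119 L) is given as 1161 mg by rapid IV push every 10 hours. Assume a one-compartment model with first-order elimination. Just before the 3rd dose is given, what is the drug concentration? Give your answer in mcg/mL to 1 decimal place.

1.1 mcg/mL

f = (1/2)^(τ/t½) = (1/2)^(10/3) ≈ 0.0992.
C₀ = D/Vd = 1161/119 ≈ 9.756 mcg/mL.
Before the 3rd dose, 2 doses have been given. Superposition: Cmin = C₀·(f + f²).
≈ 9.756 × (0.0992 + 0.0098) ≈ 9.756 × 0.1090 ≈ 1.063 mcg/mL.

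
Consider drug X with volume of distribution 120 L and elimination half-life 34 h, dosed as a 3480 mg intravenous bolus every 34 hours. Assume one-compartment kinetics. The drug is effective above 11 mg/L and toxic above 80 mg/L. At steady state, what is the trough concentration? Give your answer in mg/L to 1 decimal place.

29.0 mg/L

The dosing interval is 1 half-life, so f = 2^(−1) = 0.5.
At steady state, R = 1/(1 − 0.5) = 2/1.
Single-dose peak C₀ = D/Vd = 3480/120 = 29 mg/L.
Steady-state peak Cmax,ss = C₀·R = 29 × 2/1 ≈ 58.000 mg/L.
Steady-state trough Cmin,ss = Cmax,ss·f ≈ 58.000 × 0.5 ≈ 29.000 mg/L.
Trough 29.0 mg/L vs MEC 11 mg/L: adequate.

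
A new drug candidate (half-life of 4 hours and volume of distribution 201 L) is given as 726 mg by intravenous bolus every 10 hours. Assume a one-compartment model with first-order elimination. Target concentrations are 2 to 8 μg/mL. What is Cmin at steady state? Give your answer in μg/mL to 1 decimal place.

0.8 μg/mL

Over one 10-h interval, 10/4 ≈ 2.5 half-lives elapse, leaving f ≈ 0.1768 of each dose.
At steady state, accumulation factor R = 1/(1 − e^(−kτ)) ≈ 1.2148.
Each bolus raises the concentration by D/Vd = 726/201 ≈ 3.612 μg/mL.
Steady-state peak Cmax,ss = C₀·R ≈ 3.612 × 1.2148 ≈ 4.388 μg/mL.
Steady-state trough Cmin,ss = Cmax,ss·f ≈ 4.388 × 0.1768 ≈ 0.776 μg/mL.
Trough 0.8 μg/mL vs MEC 2 μg/mL: subtherapeutic.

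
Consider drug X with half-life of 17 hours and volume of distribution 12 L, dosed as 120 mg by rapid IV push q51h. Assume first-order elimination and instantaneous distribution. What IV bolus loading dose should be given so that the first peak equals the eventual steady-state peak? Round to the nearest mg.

f = (1/2)^(51/17) ≈ 0.125000; accumulation ratio R = 1/(1−f) ≈ 1.14286.
Loading dose to hit Cmax,ss on first dose: D_load = D_maint·R ≈ 120 × 1.14286 ≈ 137.14 mg.

137 mg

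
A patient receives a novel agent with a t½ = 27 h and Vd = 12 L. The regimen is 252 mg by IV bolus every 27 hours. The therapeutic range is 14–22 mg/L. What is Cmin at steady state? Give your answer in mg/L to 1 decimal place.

The dosing interval is 1 half-life, so f = 2^(−1) = 0.5.
Accumulation ratio R = 1/(1 − f) = 1/0.5 = 2/1.
Single-dose peak C₀ = D/Vd = 252/12 = 21 mg/L.
Steady-state peak Cmax,ss = C₀·R = 21 × 2/1 ≈ 42.000 mg/L.
Steady-state trough Cmin,ss = Cmax,ss·f ≈ 42.000 × 0.5 ≈ 21.000 mg/L.
Trough 21.0 mg/L vs MEC 14 mg/L: adequate.

21.0 mg/L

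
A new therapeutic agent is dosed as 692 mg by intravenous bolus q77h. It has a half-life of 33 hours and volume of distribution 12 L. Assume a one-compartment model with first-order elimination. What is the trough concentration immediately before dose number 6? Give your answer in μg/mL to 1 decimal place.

f = (1/2)^(τ/t½) = (1/2)^(77/33) ≈ 0.1984.
C₀ = D/Vd = 692/12 ≈ 57.667 μg/mL.
Before the 6th dose, 5 doses have been given. Superposition: Cmin = C₀·(f + f² + … + f^5).
≈ 57.667 × (0.1984 + 0.0394 + 0.0078 + 0.0015 + 0.0003) ≈ 57.667 × 0.2474 ≈ 14.267 μg/mL.

14.3 μg/mL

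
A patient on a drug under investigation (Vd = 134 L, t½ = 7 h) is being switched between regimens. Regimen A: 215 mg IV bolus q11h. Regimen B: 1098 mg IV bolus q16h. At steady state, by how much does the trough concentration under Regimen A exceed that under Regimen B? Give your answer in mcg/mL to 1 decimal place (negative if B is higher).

-1.3 mcg/mL

Regimen A: f = (1/2)^(11/7) ≈ 0.3365; Cmin,ss = (215/134)·f/(1−f) ≈ 0.814 mcg/mL.
Regimen B: f = (1/2)^(16/7) ≈ 0.2051; Cmin,ss = (1098/134)·f/(1−f) ≈ 2.114 mcg/mL.
Difference ≈ 0.814 − 2.114 ≈ -1.300 mcg/mL.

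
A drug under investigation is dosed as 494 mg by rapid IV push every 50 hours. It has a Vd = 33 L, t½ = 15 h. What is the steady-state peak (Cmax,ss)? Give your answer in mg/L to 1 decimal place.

16.6 mg/L

τ/t½ = 50/15 ≈ 3.3333, so fraction remaining f = (1/2)^(50/15) ≈ 0.0992.
At steady state, accumulation factor R = 1/(1 − e^(−kτ)) ≈ 1.1101.
Each bolus raises the concentration by D/Vd = 494/33 ≈ 14.970 mg/L.
Cmax,ss = C₀/(1 − f) ≈ 14.970/0.9008 ≈ 16.619 mg/L.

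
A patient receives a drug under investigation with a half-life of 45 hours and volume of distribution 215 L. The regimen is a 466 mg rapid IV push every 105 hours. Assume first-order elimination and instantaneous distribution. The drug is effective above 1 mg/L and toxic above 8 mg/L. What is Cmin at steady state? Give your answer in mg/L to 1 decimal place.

τ/t½ = 105/45 ≈ 2.3333, so fraction remaining f = (1/2)^(105/45) ≈ 0.1984.
At steady state, accumulation factor R = 1/(1 − e^(−kτ)) ≈ 1.2475.
Single-dose peak C₀ = D/Vd = 466/215 ≈ 2.167 mg/L.
Cmax,ss = C₀/(1 − f) ≈ 2.167/0.8016 ≈ 2.703 mg/L.
One interval later, Cmin,ss = Cmax,ss·e^(−kτ) ≈ 2.703 × 0.1984 ≈ 0.536 mg/L.
Trough 0.5 mg/L vs MEC 1 mg/L: subtherapeutic.

0.5 mg/L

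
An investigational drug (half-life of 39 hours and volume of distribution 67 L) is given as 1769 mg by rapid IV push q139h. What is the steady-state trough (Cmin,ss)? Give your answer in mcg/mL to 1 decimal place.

2.4 mcg/mL

k = ln2/t½ = ln2/39 ≈ 0.017773 h⁻¹; fraction remaining f = e^(−kτ) = e^(−0.017773×139) ≈ 0.0845.
At steady state, accumulation factor R = 1/(1 − e^(−kτ)) ≈ 1.0923.
Each bolus raises the concentration by D/Vd = 1769/67 ≈ 26.403 mcg/mL.
Steady-state peak Cmax,ss = C₀·R ≈ 26.403 × 1.0923 ≈ 28.840 mcg/mL.
One interval later, Cmin,ss = Cmax,ss·e^(−kτ) ≈ 28.840 × 0.0845 ≈ 2.437 mcg/mL.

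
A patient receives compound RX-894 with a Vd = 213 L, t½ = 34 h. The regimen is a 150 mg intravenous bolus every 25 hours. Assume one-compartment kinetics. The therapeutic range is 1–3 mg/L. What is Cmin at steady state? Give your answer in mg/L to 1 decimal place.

1.1 mg/L

k = ln2/t½ = ln2/34 ≈ 0.020387 h⁻¹; fraction remaining f = e^(−kτ) = e^(−0.020387×25) ≈ 0.6007.
Each bolus raises the concentration by D/Vd = 150/213 ≈ 0.704 mg/L.
Steady-state trough Cmin,ss = C₀·f/(1−f) ≈ 0.704 × 0.6007/0.3993 ≈ 1.059 mg/L.
Trough 1.1 mg/L vs MEC 1 mg/L: adequate.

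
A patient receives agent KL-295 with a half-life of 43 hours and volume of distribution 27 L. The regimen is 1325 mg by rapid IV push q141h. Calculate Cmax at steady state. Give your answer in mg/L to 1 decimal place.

54.7 mg/L

Over one 141-h interval, 141/43 ≈ 3.2791 half-lives elapse, leaving f ≈ 0.1030 of each dose.
Accumulation ratio R = 1/(1 − f) ≈ 1/0.8970 ≈ 1.1148.
Single-dose peak C₀ = D/Vd = 1325/27 ≈ 49.074 mg/L.
Steady-state peak Cmax,ss = C₀·R ≈ 49.074 × 1.1148 ≈ 54.708 mg/L.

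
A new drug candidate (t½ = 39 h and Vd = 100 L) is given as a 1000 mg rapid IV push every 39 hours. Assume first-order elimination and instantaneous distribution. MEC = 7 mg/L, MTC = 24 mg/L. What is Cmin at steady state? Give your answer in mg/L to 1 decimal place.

τ = 39 h = 1 half-life, so f = (1/2)^1 = 0.5.
Accumulation ratio R = 1/(1 − f) = 1/0.5 = 2/1.
Single-dose peak C₀ = D/Vd = 1000/100 = 10 mg/L.
Steady-state peak Cmax,ss = C₀·R = 10 × 2/1 ≈ 20.000 mg/L.
Steady-state trough Cmin,ss = Cmax,ss·f ≈ 20.000 × 0.5 ≈ 10.000 mg/L.
Trough 10.0 mg/L vs MEC 7 mg/L: adequate.

10.0 mg/L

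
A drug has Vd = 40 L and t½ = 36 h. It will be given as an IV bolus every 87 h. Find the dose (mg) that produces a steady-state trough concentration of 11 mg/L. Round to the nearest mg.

1909 mg

τ/t½ = 87/36 ≈ 2.4167, so f = (1/2)^(87/36) ≈ 0.187288.
Cmin,ss = (D/Vd)·f/(1−f), so D = Cmin,ss·Vd·(1−f)/f.
D = 11 × 40 × (1−f)/f ≈ 11 × 40 × 4.33937 ≈ 1909.32 mg.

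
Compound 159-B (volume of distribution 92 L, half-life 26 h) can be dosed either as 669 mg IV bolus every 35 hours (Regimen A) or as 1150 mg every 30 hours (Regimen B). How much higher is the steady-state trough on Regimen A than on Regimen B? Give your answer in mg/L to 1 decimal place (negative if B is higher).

-5.5 mg/L

Regimen A: f = (1/2)^(35/26) ≈ 0.3933; Cmin,ss = (669/92)·f/(1−f) ≈ 4.714 mg/L.
Regimen B: f = (1/2)^(30/26) ≈ 0.4494; Cmin,ss = (1150/92)·f/(1−f) ≈ 10.203 mg/L.
Difference ≈ 4.714 − 10.203 ≈ -5.489 mg/L.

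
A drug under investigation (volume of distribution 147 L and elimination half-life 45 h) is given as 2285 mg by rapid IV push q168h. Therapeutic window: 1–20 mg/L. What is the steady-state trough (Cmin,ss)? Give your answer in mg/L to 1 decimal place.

1.3 mg/L

Over one 168-h interval, 168/45 ≈ 3.7333 half-lives elapse, leaving f ≈ 0.0752 of each dose.
At steady state, accumulation factor R = 1/(1 − e^(−kτ)) ≈ 1.0813.
Each bolus raises the concentration by D/Vd = 2285/147 ≈ 15.544 mg/L.
Cmax,ss = C₀/(1 − f) ≈ 15.544/0.9248 ≈ 16.808 mg/L.
Steady-state trough Cmin,ss = Cmax,ss·f ≈ 16.808 × 0.0752 ≈ 1.264 mg/L.
Trough 1.3 mg/L vs MEC 1 mg/L: adequate.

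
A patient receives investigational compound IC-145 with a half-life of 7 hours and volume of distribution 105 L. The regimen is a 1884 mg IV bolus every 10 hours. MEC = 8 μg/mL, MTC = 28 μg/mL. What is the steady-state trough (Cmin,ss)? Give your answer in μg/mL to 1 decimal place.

10.6 μg/mL

k = ln2/t½ = ln2/7 ≈ 0.099021 h⁻¹; fraction remaining f = e^(−kτ) = e^(−0.099021×10) ≈ 0.3715.
Single-dose peak C₀ = D/Vd = 1884/105 ≈ 17.943 μg/mL.
Steady-state trough Cmin,ss = C₀·f/(1−f) ≈ 17.943 × 0.3715/0.6285 ≈ 10.606 μg/mL.
Trough 10.6 μg/mL vs MEC 8 μg/mL: adequate.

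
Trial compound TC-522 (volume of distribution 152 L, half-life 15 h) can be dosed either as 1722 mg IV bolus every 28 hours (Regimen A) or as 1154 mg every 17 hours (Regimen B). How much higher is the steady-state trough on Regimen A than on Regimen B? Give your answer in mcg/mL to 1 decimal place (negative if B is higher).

-2.1 mcg/mL

Regimen A: f = (1/2)^(28/15) ≈ 0.2742; Cmin,ss = (1722/152)·f/(1−f) ≈ 4.280 mcg/mL.
Regimen B: f = (1/2)^(17/15) ≈ 0.4559; Cmin,ss = (1154/152)·f/(1−f) ≈ 6.361 mcg/mL.
Difference ≈ 4.280 − 6.361 ≈ -2.081 mcg/mL.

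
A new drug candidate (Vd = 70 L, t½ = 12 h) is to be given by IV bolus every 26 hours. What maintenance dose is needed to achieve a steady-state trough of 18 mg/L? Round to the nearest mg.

τ/t½ = 26/12 ≈ 2.1667, so f = (1/2)^(26/12) ≈ 0.222725.
Cmin,ss = (D/Vd)·f/(1−f), so D = Cmin,ss·Vd·(1−f)/f.
D = 18 × 70 × (1−f)/f ≈ 18 × 70 × 3.48984 ≈ 4397.20 mg.

4397 mg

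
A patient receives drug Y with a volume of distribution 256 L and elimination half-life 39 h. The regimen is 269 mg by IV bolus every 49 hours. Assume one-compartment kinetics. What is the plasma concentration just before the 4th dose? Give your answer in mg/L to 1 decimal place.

0.7 mg/L

f = (1/2)^(τ/t½) = (1/2)^(49/39) ≈ 0.4186.
C₀ = D/Vd = 269/256 ≈ 1.051 mg/L.
Before the 4th dose, 3 doses have been given. Superposition: Cmin = C₀·(f + f² + … + f^3).
≈ 1.051 × (0.4186 + 0.1752 + 0.0733) ≈ 1.051 × 0.6671 ≈ 0.701 mg/L.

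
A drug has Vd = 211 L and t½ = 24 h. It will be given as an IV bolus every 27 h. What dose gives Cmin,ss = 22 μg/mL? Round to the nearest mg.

5482 mg

τ/t½ = 27/24 ≈ 1.125, so f = (1/2)^(27/24) ≈ 0.458502.
Cmin,ss = (D/Vd)·f/(1−f), so D = Cmin,ss·Vd·(1−f)/f.
D = 22 × 211 × (1−f)/f ≈ 22 × 211 × 1.18102 ≈ 5482.29 mg.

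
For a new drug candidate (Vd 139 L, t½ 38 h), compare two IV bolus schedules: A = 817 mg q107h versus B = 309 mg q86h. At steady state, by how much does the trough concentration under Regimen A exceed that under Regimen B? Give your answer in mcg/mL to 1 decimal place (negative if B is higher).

Regimen A: f = (1/2)^(107/38) ≈ 0.1420; Cmin,ss = (817/139)·f/(1−f) ≈ 0.973 mcg/mL.
Regimen B: f = (1/2)^(86/38) ≈ 0.2083; Cmin,ss = (309/139)·f/(1−f) ≈ 0.585 mcg/mL.
Difference ≈ 0.973 − 0.585 ≈ 0.388 mcg/mL.

0.4 mcg/mL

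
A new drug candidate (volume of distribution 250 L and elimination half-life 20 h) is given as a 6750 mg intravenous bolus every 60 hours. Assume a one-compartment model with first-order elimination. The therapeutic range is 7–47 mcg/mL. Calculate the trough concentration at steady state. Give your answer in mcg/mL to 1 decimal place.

τ = 60 h = 3 half-lives, so f = (1/2)^3 = 0.125.
At steady state, R = 1/(1 − 0.125) = 8/7.
Single-dose peak C₀ = D/Vd = 6750/250 = 27 mcg/mL.
Steady-state peak Cmax,ss = C₀·R = 27 × 8/7 ≈ 30.857 mcg/mL.
Steady-state trough Cmin,ss = Cmax,ss·f ≈ 30.857 × 0.125 ≈ 3.857 mcg/mL.
Trough 3.9 mcg/mL vs MEC 7 mcg/mL: subtherapeutic.

3.9 mcg/mL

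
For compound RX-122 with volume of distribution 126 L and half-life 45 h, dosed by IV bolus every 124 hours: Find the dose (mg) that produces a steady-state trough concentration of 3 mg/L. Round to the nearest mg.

2175 mg

τ/t½ = 124/45 ≈ 2.7556, so f = (1/2)^(124/45) ≈ 0.148080.
Cmin,ss = (D/Vd)·f/(1−f), so D = Cmin,ss·Vd·(1−f)/f.
D = 3 × 126 × (1−f)/f ≈ 3 × 126 × 5.75311 ≈ 2174.68 mg.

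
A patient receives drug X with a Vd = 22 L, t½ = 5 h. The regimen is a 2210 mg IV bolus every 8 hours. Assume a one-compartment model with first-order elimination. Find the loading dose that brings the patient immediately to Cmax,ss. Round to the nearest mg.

3298 mg

f = (1/2)^(8/5) ≈ 0.329877; accumulation ratio R = 1/(1−f) ≈ 1.49226.
Loading dose to hit Cmax,ss on first dose: D_load = D_maint·R ≈ 2210 × 1.49226 ≈ 3297.89 mg.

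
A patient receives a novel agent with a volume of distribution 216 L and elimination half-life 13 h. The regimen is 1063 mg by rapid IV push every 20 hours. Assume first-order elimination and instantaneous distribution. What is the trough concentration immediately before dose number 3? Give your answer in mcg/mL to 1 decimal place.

2.3 mcg/mL

f = (1/2)^(τ/t½) = (1/2)^(20/13) ≈ 0.3443.
C₀ = D/Vd = 1063/216 ≈ 4.921 mcg/mL.
Before the 3rd dose, 2 doses have been given. Superposition: Cmin = C₀·(f + f²).
≈ 4.921 × (0.3443 + 0.1185) ≈ 4.921 × 0.4628 ≈ 2.277 mcg/mL.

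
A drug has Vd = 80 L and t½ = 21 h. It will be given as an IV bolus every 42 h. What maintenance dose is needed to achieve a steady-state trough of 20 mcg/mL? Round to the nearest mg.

4800 mg

τ/t½ = 42/21 ≈ 2, so f = (1/2)^(42/21) ≈ 0.250000.
Cmin,ss = (D/Vd)·f/(1−f), so D = Cmin,ss·Vd·(1−f)/f.
D = 20 × 80 × (1−f)/f ≈ 20 × 80 × 3.00000 ≈ 4800.00 mg.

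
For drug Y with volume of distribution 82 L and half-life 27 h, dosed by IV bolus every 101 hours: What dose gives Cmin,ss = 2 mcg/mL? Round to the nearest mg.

2028 mg

τ/t½ = 101/27 ≈ 3.7407, so f = (1/2)^(101/27) ≈ 0.074804.
Cmin,ss = (D/Vd)·f/(1−f), so D = Cmin,ss·Vd·(1−f)/f.
D = 2 × 82 × (1−f)/f ≈ 2 × 82 × 12.36827 ≈ 2028.40 mg.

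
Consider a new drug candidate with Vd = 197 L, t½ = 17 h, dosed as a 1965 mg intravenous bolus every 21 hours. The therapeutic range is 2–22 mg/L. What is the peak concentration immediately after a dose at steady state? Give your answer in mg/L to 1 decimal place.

17.3 mg/L

Over one 21-h interval, 21/17 ≈ 1.2353 half-lives elapse, leaving f ≈ 0.4248 of each dose.
At steady state, accumulation factor R = 1/(1 − e^(−kτ)) ≈ 1.7385.
Each bolus raises the concentration by D/Vd = 1965/197 ≈ 9.975 mg/L.
Steady-state peak Cmax,ss = C₀·R ≈ 9.975 × 1.7385 ≈ 17.342 mg/L.
Peak 17.3 mg/L vs MTC 22 mg/L: below toxic threshold.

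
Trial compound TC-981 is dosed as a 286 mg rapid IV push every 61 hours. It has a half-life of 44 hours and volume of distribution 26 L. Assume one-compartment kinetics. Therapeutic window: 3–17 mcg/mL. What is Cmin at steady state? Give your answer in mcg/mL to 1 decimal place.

τ/t½ = 61/44 ≈ 1.3864, so fraction remaining f = (1/2)^(61/44) ≈ 0.3825.
Accumulation ratio R = 1/(1 − f) ≈ 1/0.6175 ≈ 1.6194.
Single-dose peak C₀ = D/Vd = 286/26 ≈ 11.000 mcg/mL.
Cmax,ss = C₀/(1 − f) ≈ 11.000/0.6175 ≈ 17.814 mcg/mL.
Steady-state trough Cmin,ss = Cmax,ss·f ≈ 17.814 × 0.3825 ≈ 6.814 mcg/mL.
Trough 6.8 mcg/mL vs MEC 3 mcg/mL: adequate.

6.8 mcg/mL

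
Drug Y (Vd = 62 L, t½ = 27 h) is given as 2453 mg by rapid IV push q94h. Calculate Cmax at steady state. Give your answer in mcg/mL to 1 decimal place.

43.5 mcg/mL

τ/t½ = 94/27 ≈ 3.4815, so fraction remaining f = (1/2)^(94/27) ≈ 0.0895.
At steady state, accumulation factor R = 1/(1 − e^(−kτ)) ≈ 1.0983.
Each bolus raises the concentration by D/Vd = 2453/62 ≈ 39.565 mcg/mL.
Cmax,ss = C₀/(1 − f) ≈ 39.565/0.9105 ≈ 43.454 mcg/mL.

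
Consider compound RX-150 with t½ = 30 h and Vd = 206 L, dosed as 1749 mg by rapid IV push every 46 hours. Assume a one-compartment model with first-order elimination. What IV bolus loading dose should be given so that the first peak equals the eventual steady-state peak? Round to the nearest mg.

2672 mg

f = (1/2)^(46/30) ≈ 0.345478; accumulation ratio R = 1/(1−f) ≈ 1.52783.
Loading dose to hit Cmax,ss on first dose: D_load = D_maint·R ≈ 1749 × 1.52783 ≈ 2672.17 mg.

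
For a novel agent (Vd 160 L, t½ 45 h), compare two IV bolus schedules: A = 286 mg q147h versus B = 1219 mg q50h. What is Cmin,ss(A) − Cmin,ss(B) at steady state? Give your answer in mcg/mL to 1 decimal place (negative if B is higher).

Regimen A: f = (1/2)^(147/45) ≈ 0.1039; Cmin,ss = (286/160)·f/(1−f) ≈ 0.207 mcg/mL.
Regimen B: f = (1/2)^(50/45) ≈ 0.4629; Cmin,ss = (1219/160)·f/(1−f) ≈ 6.566 mcg/mL.
Difference ≈ 0.207 − 6.566 ≈ -6.359 mcg/mL.

-6.4 mcg/mL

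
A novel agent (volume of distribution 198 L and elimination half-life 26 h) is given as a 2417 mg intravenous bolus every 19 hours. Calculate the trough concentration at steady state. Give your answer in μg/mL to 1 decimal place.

18.5 μg/mL

τ/t½ = 19/26 ≈ 0.73077, so fraction remaining f = (1/2)^(19/26) ≈ 0.6026.
At steady state, accumulation factor R = 1/(1 − e^(−kτ)) ≈ 2.5164.
Each bolus raises the concentration by D/Vd = 2417/198 ≈ 12.207 μg/mL.
Cmax,ss = C₀/(1 − f) ≈ 12.207/0.3974 ≈ 30.717 μg/mL.
Steady-state trough Cmin,ss = Cmax,ss·f ≈ 30.717 × 0.6026 ≈ 18.510 μg/mL.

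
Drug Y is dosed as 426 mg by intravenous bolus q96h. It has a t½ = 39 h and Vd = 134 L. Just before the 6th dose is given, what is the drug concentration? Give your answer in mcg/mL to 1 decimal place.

0.7 mcg/mL

f = (1/2)^(τ/t½) = (1/2)^(96/39) ≈ 0.1816.
C₀ = D/Vd = 426/134 ≈ 3.179 mcg/mL.
Before the 6th dose, 5 doses have been given. Superposition: Cmin = C₀·(f + f² + … + f^5).
≈ 3.179 × (0.1816 + 0.0330 + 0.0060 + 0.0011 + 0.0002) ≈ 3.179 × 0.2219 ≈ 0.705 mcg/mL.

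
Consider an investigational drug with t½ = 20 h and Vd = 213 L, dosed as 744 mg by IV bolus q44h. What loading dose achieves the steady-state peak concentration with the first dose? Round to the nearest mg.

f = (1/2)^(44/20) ≈ 0.217638; accumulation ratio R = 1/(1−f) ≈ 1.27818.
Loading dose to hit Cmax,ss on first dose: D_load = D_maint·R ≈ 744 × 1.27818 ≈ 950.97 mg.

951 mg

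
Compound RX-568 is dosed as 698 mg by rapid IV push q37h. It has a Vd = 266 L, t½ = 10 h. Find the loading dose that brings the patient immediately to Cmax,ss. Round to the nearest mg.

756 mg

f = (1/2)^(37/10) ≈ 0.076947; accumulation ratio R = 1/(1−f) ≈ 1.08336.
Loading dose to hit Cmax,ss on first dose: D_load = D_maint·R ≈ 698 × 1.08336 ≈ 756.19 mg.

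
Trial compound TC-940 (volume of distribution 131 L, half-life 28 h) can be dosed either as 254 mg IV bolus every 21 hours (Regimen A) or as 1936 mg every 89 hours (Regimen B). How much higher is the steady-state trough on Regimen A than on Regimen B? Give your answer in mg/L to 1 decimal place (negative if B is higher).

Regimen A: f = (1/2)^(21/28) ≈ 0.5946; Cmin,ss = (254/131)·f/(1−f) ≈ 2.844 mg/L.
Regimen B: f = (1/2)^(89/28) ≈ 0.1104; Cmin,ss = (1936/131)·f/(1−f) ≈ 1.834 mg/L.
Difference ≈ 2.844 − 1.834 ≈ 1.010 mg/L.

1.0 mg/L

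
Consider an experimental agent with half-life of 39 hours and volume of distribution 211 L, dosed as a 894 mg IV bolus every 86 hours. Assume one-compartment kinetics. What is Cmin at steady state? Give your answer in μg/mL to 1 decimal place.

1.2 μg/mL

k = ln2/t½ = ln2/39 ≈ 0.017773 h⁻¹; fraction remaining f = e^(−kτ) = e^(−0.017773×86) ≈ 0.2169.
Accumulation ratio R = 1/(1 − f) ≈ 1/0.7831 ≈ 1.2770.
Each bolus raises the concentration by D/Vd = 894/211 ≈ 4.237 μg/mL.
Cmax,ss = C₀/(1 − f) ≈ 4.237/0.7831 ≈ 5.411 μg/mL.
Steady-state trough Cmin,ss = Cmax,ss·f ≈ 5.411 × 0.2169 ≈ 1.174 μg/mL.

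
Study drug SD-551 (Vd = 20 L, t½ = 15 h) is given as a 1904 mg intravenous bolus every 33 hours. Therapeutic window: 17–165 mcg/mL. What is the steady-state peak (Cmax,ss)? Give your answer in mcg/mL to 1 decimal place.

Over one 33-h interval, 33/15 ≈ 2.2 half-lives elapse, leaving f ≈ 0.2176 of each dose.
At steady state, accumulation factor R = 1/(1 − e^(−kτ)) ≈ 1.2781.
Each bolus raises the concentration by D/Vd = 1904/20 ≈ 95.200 mcg/mL.
Cmax,ss = C₀/(1 − f) ≈ 95.200/0.7824 ≈ 121.677 mcg/mL.
Peak 121.7 mcg/mL vs MTC 165 mcg/mL: below toxic threshold.

121.7 mcg/mL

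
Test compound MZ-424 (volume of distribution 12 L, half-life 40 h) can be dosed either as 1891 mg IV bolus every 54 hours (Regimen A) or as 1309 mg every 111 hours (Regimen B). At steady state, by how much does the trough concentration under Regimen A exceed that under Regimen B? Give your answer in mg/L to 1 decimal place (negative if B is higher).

83.1 mg/L

Regimen A: f = (1/2)^(54/40) ≈ 0.3923; Cmin,ss = (1891/12)·f/(1−f) ≈ 101.728 mg/L.
Regimen B: f = (1/2)^(111/40) ≈ 0.1461; Cmin,ss = (1309/12)·f/(1−f) ≈ 18.664 mg/L.
Difference ≈ 101.728 − 18.664 ≈ 83.064 mg/L.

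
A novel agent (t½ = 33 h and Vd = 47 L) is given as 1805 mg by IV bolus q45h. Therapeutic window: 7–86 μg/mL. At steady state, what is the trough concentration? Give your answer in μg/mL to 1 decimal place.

k = ln2/t½ = ln2/33 ≈ 0.021004 h⁻¹; fraction remaining f = e^(−kτ) = e^(−0.021004×45) ≈ 0.3886.
At steady state, accumulation factor R = 1/(1 − e^(−kτ)) ≈ 1.6356.
Single-dose peak C₀ = D/Vd = 1805/47 ≈ 38.404 μg/mL.
Cmax,ss = C₀/(1 − f) ≈ 38.404/0.6114 ≈ 62.813 μg/mL.
Steady-state trough Cmin,ss = Cmax,ss·f ≈ 62.813 × 0.3886 ≈ 24.409 μg/mL.
Trough 24.4 μg/mL vs MEC 7 μg/mL: adequate.

24.4 μg/mL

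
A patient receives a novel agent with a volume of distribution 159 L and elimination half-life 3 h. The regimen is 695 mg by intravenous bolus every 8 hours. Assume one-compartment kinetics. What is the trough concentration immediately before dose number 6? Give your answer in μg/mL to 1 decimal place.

0.8 μg/mL

f = (1/2)^(τ/t½) = (1/2)^(8/3) ≈ 0.1575.
C₀ = D/Vd = 695/159 ≈ 4.371 μg/mL.
Before the 6th dose, 5 doses have been given. Superposition: Cmin = C₀·(f + f² + … + f^5).
≈ 4.371 × (0.1575 + 0.0248 + 0.0039 + 0.0006 + 0.0001) ≈ 4.371 × 0.1869 ≈ 0.817 μg/mL.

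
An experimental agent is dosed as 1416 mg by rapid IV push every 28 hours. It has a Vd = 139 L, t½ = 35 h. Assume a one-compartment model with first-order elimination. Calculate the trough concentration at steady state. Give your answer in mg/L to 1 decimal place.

13.7 mg/L

Over one 28-h interval, 28/35 ≈ 0.8 half-lives elapse, leaving f ≈ 0.5743 of each dose.
Accumulation ratio R = 1/(1 − f) ≈ 1/0.4257 ≈ 2.3491.
Single-dose peak C₀ = D/Vd = 1416/139 ≈ 10.187 mg/L.
Cmax,ss = C₀/(1 − f) ≈ 10.187/0.4257 ≈ 23.930 mg/L.
Steady-state trough Cmin,ss = Cmax,ss·f ≈ 23.930 × 0.5743 ≈ 13.743 mg/L.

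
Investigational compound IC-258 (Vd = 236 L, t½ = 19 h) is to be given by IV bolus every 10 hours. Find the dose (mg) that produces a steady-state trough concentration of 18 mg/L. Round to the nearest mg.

τ/t½ = 10/19 ≈ 0.52632, so f = (1/2)^(10/19) ≈ 0.694326.
Cmin,ss = (D/Vd)·f/(1−f), so D = Cmin,ss·Vd·(1−f)/f.
D = 18 × 236 × (1−f)/f ≈ 18 × 236 × 0.44025 ≈ 1870.18 mg.

1870 mg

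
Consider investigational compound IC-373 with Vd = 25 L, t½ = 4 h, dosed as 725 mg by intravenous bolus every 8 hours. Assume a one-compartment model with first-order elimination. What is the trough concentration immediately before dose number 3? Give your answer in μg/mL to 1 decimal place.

f = (1/2)^(τ/t½) = (1/2)^(8/4) ≈ 0.2500.
C₀ = D/Vd = 725/25 ≈ 29.000 μg/mL.
Before the 3rd dose, 2 doses have been given. Superposition: Cmin = C₀·(f + f²).
≈ 29.000 × (0.2500 + 0.0625) ≈ 29.000 × 0.3125 ≈ 9.062 μg/mL.

9.1 μg/mL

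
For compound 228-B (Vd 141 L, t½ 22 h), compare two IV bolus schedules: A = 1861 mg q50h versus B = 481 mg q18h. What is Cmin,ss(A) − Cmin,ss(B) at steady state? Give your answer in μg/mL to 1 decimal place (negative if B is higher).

-1.0 μg/mL

Regimen A: f = (1/2)^(50/22) ≈ 0.2069; Cmin,ss = (1861/141)·f/(1−f) ≈ 3.443 μg/mL.
Regimen B: f = (1/2)^(18/22) ≈ 0.5672; Cmin,ss = (481/141)·f/(1−f) ≈ 4.471 μg/mL.
Difference ≈ 3.443 − 4.471 ≈ -1.028 μg/mL.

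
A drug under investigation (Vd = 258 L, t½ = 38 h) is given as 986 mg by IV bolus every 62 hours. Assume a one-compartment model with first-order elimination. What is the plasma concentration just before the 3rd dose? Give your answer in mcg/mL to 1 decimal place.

1.6 mcg/mL

f = (1/2)^(τ/t½) = (1/2)^(62/38) ≈ 0.3227.
C₀ = D/Vd = 986/258 ≈ 3.822 mcg/mL.
Before the 3rd dose, 2 doses have been given. Superposition: Cmin = C₀·(f + f²).
≈ 3.822 × (0.3227 + 0.1041) ≈ 3.822 × 0.4268 ≈ 1.631 mcg/mL.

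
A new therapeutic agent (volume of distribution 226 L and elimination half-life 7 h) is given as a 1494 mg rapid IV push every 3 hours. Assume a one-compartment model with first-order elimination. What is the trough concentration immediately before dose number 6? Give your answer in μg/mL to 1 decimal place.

14.8 μg/mL

f = (1/2)^(τ/t½) = (1/2)^(3/7) ≈ 0.7430.
C₀ = D/Vd = 1494/226 ≈ 6.611 μg/mL.
Before the 6th dose, 5 doses have been given. Superposition: Cmin = C₀·(f + f² + … + f^5).
≈ 6.611 × (0.7430 + 0.5520 + 0.4102 + 0.3048 + 0.2264) ≈ 6.611 × 2.2364 ≈ 14.785 μg/mL.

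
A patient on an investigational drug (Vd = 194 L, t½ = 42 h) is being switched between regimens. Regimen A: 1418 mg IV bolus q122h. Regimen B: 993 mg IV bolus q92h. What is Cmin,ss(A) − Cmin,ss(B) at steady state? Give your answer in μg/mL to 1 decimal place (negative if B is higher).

-0.3 μg/mL

Regimen A: f = (1/2)^(122/42) ≈ 0.1335; Cmin,ss = (1418/194)·f/(1−f) ≈ 1.126 μg/mL.
Regimen B: f = (1/2)^(92/42) ≈ 0.2191; Cmin,ss = (993/194)·f/(1−f) ≈ 1.436 μg/mL.
Difference ≈ 1.126 − 1.436 ≈ -0.310 μg/mL.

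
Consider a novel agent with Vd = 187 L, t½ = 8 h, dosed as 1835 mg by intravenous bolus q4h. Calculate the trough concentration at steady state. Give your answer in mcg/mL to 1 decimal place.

23.7 mcg/mL

k = ln2/t½ = ln2/8 ≈ 0.086643 h⁻¹; fraction remaining f = e^(−kτ) = e^(−0.086643×4) ≈ 0.7071.
Accumulation ratio R = 1/(1 − f) ≈ 1/0.2929 ≈ 3.4141.
Each bolus raises the concentration by D/Vd = 1835/187 ≈ 9.813 mcg/mL.
Steady-state peak Cmax,ss = C₀·R ≈ 9.813 × 3.4141 ≈ 33.503 mcg/mL.
One interval later, Cmin,ss = Cmax,ss·e^(−kτ) ≈ 33.503 × 0.7071 ≈ 23.690 mcg/mL.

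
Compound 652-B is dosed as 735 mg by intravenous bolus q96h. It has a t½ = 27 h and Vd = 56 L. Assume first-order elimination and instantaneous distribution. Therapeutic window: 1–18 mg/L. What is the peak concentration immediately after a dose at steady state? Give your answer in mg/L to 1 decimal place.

τ/t½ = 96/27 ≈ 3.5556, so fraction remaining f = (1/2)^(96/27) ≈ 0.0850.
Accumulation ratio R = 1/(1 − f) ≈ 1/0.9150 ≈ 1.0929.
Single-dose peak C₀ = D/Vd = 735/56 ≈ 13.125 mg/L.
Steady-state peak Cmax,ss = C₀·R ≈ 13.125 × 1.0929 ≈ 14.344 mg/L.
Peak 14.3 mg/L vs MTC 18 mg/L: below toxic threshold.

14.3 mg/L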